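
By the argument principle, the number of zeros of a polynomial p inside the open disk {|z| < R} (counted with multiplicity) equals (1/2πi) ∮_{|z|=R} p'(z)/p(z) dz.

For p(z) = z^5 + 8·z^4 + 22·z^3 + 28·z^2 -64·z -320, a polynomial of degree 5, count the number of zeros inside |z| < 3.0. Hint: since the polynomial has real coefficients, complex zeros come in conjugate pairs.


The zeros of p are: -4, 2, (-1 + 3i), (-1 - 3i), -4.
Their magnitudes are: 4, 2, 3.162, 3.162, 4.
Zeros with |z| < R = 3.0: 2.
Count = 1.
By the argument principle, (1/2πi) ∮_{|z|=R} p'(z)/p(z) dz equals exactly this count.

Number of zeros inside |z| < 3.0: 1.


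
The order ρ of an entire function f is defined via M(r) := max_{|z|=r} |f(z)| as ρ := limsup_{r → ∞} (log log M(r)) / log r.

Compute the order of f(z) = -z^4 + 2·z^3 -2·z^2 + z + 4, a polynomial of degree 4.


|f(z)| ≤ Σ|c_k|·r^k = O(r^4) as r → ∞. Polynomial growth is O(e^{r^ε}) for every ε > 0 (since r^4/e^{r^ε} → 0), so ρ ≤ ε for all ε > 0, i.e. ρ = 0. Every nonconstant polynomial has order 0.
Therefore ρ = 0.

Order ρ = 0.


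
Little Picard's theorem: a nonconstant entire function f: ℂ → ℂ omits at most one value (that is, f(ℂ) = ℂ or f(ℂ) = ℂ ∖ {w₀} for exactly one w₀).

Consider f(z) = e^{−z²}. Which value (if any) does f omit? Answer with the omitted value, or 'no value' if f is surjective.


Little Picard bounds the complement of f(ℂ) to at most one point.
The exponent g(z) = −z² is a nonconstant polynomial, hence surjective onto ℂ. So e^{g(z)} takes every value in {e^w : w ∈ ℂ} = ℂ ∖ {0}. Adding 0 shifts the range to ℂ ∖ {0}. f omits exactly 0.

Omitted value: 0.


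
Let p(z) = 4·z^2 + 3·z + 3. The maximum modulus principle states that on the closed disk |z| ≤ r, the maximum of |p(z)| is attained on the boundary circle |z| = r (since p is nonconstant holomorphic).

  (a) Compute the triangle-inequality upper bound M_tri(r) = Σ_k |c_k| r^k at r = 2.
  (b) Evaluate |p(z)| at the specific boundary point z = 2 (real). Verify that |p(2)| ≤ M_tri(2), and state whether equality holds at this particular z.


Coefficients: c_0 = 3, c_1 = 3, c_2 = 4. Radius r = 2.
Part (a). Triangle bound: M_tri(r) = Σ_k |c_k| r^k
  = |3|·2^0 + |3|·2^1 + |4|·2^2
  = 3 + 6 + 16 = 25.
This bounds M(r) := max_{|z|=r} |p(z)| from above; equality holds iff all terms c_k z^k can be made to align in phase at a single z on |z|=r.
Part (b). At z = 2 (real, on the circle |z| = r):
  p(2) = (3)·2^0 + (3)·2^1 + (4)·2^2 = 25.
  |p(2)| = 25.
Since all nonzero coefficients share the same sign, |p(2)| = 25 = M_tri(2); the triangle bound is attained at z = 2, so in fact M(r) = 25.

M_tri(2) = 25; |p(2)| = 25; equality at z=2: yes.


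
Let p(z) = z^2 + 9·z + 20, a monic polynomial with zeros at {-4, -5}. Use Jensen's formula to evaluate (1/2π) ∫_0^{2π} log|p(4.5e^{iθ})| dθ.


Zeros: -5, -4; r = 4.5.
Inside |z| < r: -4. Outside (|z| ≥ r): -5.
p(0) = 20, so log|p(0)| = log(20) = 2.9957.
Apply Jensen: I(r) = log|p(0)| + Σ_k log(r/|z_k|), summed over zeros inside |z| < r.
  log(r/|z_k|) for z_k = -4: log(4.5/4) = 0.1178
  Outside zeros (-5) contribute nothing to the Jensen sum.
Sum over inside zeros: 0.1178.
I(r) = log|p(0)| + (inside sum) = 2.9957 + 0.1178 = 3.1135.
Note: since some zeros are outside |z| ≤ r, the simplified n·log(r) form does NOT apply — only the inside zeros contribute.

I(r) ≈ 3.1135.


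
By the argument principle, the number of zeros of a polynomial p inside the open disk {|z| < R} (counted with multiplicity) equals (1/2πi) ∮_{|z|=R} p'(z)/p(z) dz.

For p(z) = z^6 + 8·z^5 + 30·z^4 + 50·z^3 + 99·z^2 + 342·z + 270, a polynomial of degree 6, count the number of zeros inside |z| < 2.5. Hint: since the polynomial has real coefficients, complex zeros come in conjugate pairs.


The zeros of p are: -1, -3, (-3 + 3i), (-3 - 3i), (1 + 2i), (1 - 2i).
Their magnitudes are: 1, 3, 4.243, 4.243, 2.236, 2.236.
Zeros with |z| < R = 2.5: -1, (1 + 2i), (1 - 2i).
Count = 3.
By the argument principle, (1/2πi) ∮_{|z|=R} p'(z)/p(z) dz equals exactly this count.

Number of zeros inside |z| < 2.5: 3.


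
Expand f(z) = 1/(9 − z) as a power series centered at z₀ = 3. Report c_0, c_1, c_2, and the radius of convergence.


Let w = z − z₀, so z = z₀ + w.
Then 9 − z = 9 − (z₀ + w) = (9 − z₀) − w = 6 − w.
f(z) = 1/(6 − w) = (1/(6)) · 1/(1 − w/(6)) = Σ_{n≥0} w^n / (6)^(n+1).
So c_n = 1/(6)^(n+1):
  c_0 = 1/(6)^1 = 1/6.
  c_1 = 1/(6)^2 = 1/36.
  c_2 = 1/(6)^3 = 1/216.
The series is valid for |w/d| < 1, i.e. |z − z₀| < |d|.
Radius of convergence: R = |9 − z₀| = |6| = 6 (distance from z₀ to the singularity z = 9).

c_0 = 1/6, c_1 = 1/36, c_2 = 1/216; R = 6.


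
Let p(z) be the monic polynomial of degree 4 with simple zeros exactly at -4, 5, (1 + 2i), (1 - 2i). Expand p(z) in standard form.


The polynomial is p(z) = ∏_{α ∈ S} (z − α), where S = {-4, 5, (1 + 2i), (1 - 2i)}.
Expanding the product yields: p(z) = z^4 -3·z^3 -13·z^2 + 35·z -100.
Note conjugate pairs combine to real quadratics: (z − (1+2i))(z − (1−2i)) = z² − 2z + 5.
The resulting polynomial has degree 4 and real coefficients as required.

p(z) = z^4 -3·z^3 -13·z^2 + 35·z -100.


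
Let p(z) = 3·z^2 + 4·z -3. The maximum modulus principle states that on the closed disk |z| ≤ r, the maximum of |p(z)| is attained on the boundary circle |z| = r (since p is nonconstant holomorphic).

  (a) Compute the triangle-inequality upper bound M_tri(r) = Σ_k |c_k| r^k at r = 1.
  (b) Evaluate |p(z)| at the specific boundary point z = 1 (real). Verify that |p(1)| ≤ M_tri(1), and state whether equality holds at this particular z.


Coefficients: c_0 = -3, c_1 = 4, c_2 = 3. Radius r = 1.
Part (a). Triangle bound: M_tri(r) = Σ_k |c_k| r^k
  = |-3|·1^0 + |4|·1^1 + |3|·1^2
  = 3 + 4 + 3 = 10.
This bounds M(r) := max_{|z|=r} |p(z)| from above; equality holds iff all terms c_k z^k can be made to align in phase at a single z on |z|=r.
Part (b). At z = 1 (real, on the circle |z| = r):
  p(1) = (-3)·1^0 + (4)·1^1 + (3)·1^2 = 4.
  |p(1)| = 4.
Check: |p(1)| = 4 ≤ 10 = M_tri(1). ✓ Equality does not hold at z = 1 (the coefficients have mixed signs, so the terms do not all align in phase there).

M_tri(1) = 10; |p(1)| = 4; equality at z=1: no.


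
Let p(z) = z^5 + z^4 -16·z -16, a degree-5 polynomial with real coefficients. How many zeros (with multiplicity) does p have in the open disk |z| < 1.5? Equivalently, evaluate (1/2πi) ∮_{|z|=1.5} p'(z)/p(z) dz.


The zeros of p are: -1, 2, -2, (0 + 2i), (0 - 2i).
Their magnitudes are: 1, 2, 2, 2, 2.
Zeros with |z| < R = 1.5: -1.
Count = 1.
By the argument principle, (1/2πi) ∮_{|z|=R} p'(z)/p(z) dz equals exactly this count.

Number of zeros inside |z| < 1.5: 1.


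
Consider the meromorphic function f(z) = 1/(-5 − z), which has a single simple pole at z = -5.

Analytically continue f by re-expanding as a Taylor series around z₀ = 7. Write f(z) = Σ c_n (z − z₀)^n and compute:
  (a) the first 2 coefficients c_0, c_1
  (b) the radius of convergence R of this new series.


Let w = z − z₀, so z = z₀ + w.
Then -5 − z = -5 − (z₀ + w) = (-5 − z₀) − w = -12 − w.
f(z) = 1/(-12 − w) = (1/(-12)) · 1/(1 − w/(-12)) = Σ_{n≥0} w^n / (-12)^(n+1).
So c_n = 1/(-12)^(n+1):
  c_0 = 1/(-12)^1 = -1/12.
  c_1 = 1/(-12)^2 = 1/144.
The series is valid for |w/d| < 1, i.e. |z − z₀| < |d|.
Radius of convergence: R = |-5 − z₀| = |-12| = 12 (distance from z₀ to the singularity z = -5).

c_0 = -1/12, c_1 = 1/144; R = 12.


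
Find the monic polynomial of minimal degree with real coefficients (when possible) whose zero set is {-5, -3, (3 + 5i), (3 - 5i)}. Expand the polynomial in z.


The polynomial is p(z) = ∏_{α ∈ S} (z − α), where S = {-5, -3, (3 + 5i), (3 - 5i)}.
Expanding the product yields: p(z) = z^4 + 2·z^3 + z^2 + 182·z + 510.
Note conjugate pairs combine to real quadratics: (z − (3+5i))(z − (3−5i)) = z² − 6z + 34.
The resulting polynomial has degree 4 and real coefficients as required.

p(z) = z^4 + 2·z^3 + z^2 + 182·z + 510.


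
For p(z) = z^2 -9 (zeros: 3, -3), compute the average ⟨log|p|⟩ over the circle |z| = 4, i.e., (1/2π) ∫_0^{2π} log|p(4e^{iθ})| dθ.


Zeros: -3, 3; r = 4.
Inside |z| < r: -3, 3. Outside (|z| ≥ r): ∅.
p(0) = -9, so log|p(0)| = log(9) = 2.1972.
Apply Jensen: I(r) = log|p(0)| + Σ_k log(r/|z_k|), summed over zeros inside |z| < r.
  log(r/|z_k|) for z_k = 3: log(4/3) = 0.2877
  log(r/|z_k|) for z_k = -3: log(4/3) = 0.2877
Sum over inside zeros: 0.5754.
I(r) = log|p(0)| + (inside sum) = 2.1972 + 0.5754 = 2.7726.
Closed form (all zeros inside, monic): I(r) = n·log(r) = 2·log(4) = 2.7726. ✓

I(r) ≈ 2.7726.


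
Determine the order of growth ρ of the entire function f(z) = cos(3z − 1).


cos(w) is a linear combination of e^{iw} and e^{−iw} (or e^w, e^{−w} in the hyperbolic case), so |cos(w)| ≤ e^{|w|}. With w = 3z − 1, |w| ≤ 3|z| + 1 = 3r + 1 on |z| = r, giving M(r) ≤ e^{3r + 1}, so ρ ≤ 1. On a suitable ray (z = it for sin/cos; z = t for sinh/cosh, t real → ∞), |cos(3z − 1)| grows like e^{3|t|}/2, so ρ ≥ 1. Hence ρ = 1.
Therefore ρ = 1.

Order ρ = 1.


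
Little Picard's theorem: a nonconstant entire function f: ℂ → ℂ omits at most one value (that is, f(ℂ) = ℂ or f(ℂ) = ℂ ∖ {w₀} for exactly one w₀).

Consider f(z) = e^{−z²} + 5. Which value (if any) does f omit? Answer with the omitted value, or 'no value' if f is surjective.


Little Picard bounds the complement of f(ℂ) to at most one point.
The exponent g(z) = −z² is a nonconstant polynomial, hence surjective onto ℂ. So e^{g(z)} takes every value in {e^w : w ∈ ℂ} = ℂ ∖ {0}. Adding 5 shifts the range to ℂ ∖ {5}. f omits exactly 5.

Omitted value: 5.


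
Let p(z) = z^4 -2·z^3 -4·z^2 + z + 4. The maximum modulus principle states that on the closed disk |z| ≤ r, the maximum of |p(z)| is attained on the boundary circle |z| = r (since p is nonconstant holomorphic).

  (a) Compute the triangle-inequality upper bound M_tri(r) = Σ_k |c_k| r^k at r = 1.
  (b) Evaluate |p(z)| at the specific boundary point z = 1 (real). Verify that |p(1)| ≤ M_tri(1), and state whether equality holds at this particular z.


Coefficients: c_0 = 4, c_1 = 1, c_2 = -4, c_3 = -2, c_4 = 1. Radius r = 1.
Part (a). Triangle bound: M_tri(r) = Σ_k |c_k| r^k
  = |4|·1^0 + |1|·1^1 + |-4|·1^2 + |-2|·1^3 + |1|·1^4
  = 4 + 1 + 4 + 2 + 1 = 12.
This bounds M(r) := max_{|z|=r} |p(z)| from above; equality holds iff all terms c_k z^k can be made to align in phase at a single z on |z|=r.
Part (b). At z = 1 (real, on the circle |z| = r):
  p(1) = (4)·1^0 + (1)·1^1 + (-4)·1^2 + (-2)·1^3 + (1)·1^4 = 0.
  |p(1)| = 0.
Check: |p(1)| = 0 ≤ 12 = M_tri(1). ✓ Equality does not hold at z = 1 (the coefficients have mixed signs, so the terms do not all align in phase there).

M_tri(1) = 12; |p(1)| = 0; equality at z=1: no.


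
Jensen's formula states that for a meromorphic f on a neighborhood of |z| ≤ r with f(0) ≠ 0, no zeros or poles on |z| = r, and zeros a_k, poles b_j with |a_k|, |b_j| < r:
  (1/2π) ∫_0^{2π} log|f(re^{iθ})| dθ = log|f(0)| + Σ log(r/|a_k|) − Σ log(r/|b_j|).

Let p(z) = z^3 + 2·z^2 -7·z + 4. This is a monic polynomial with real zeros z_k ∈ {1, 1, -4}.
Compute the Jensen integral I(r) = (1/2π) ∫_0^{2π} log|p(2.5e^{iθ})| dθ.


Zeros: -4, 1, 1; r = 2.5.
Inside |z| < r: 1, 1. Outside (|z| ≥ r): -4.
p(0) = 4, so log|p(0)| = log(4) = 1.3863.
Apply Jensen: I(r) = log|p(0)| + Σ_k log(r/|z_k|), summed over zeros inside |z| < r.
  log(r/|z_k|) for z_k = 1: log(2.5/1) = 0.9163
  log(r/|z_k|) for z_k = 1: log(2.5/1) = 0.9163
  Outside zeros (-4) contribute nothing to the Jensen sum.
Sum over inside zeros: 1.8326.
I(r) = log|p(0)| + (inside sum) = 1.3863 + 1.8326 = 3.2189.
Note: since some zeros are outside |z| ≤ r, the simplified n·log(r) form does NOT apply — only the inside zeros contribute.

I(r) ≈ 3.2189.


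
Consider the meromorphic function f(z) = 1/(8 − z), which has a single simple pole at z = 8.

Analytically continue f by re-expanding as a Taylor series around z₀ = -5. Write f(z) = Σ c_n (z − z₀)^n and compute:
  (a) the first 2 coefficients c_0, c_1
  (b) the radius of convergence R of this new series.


Let w = z − z₀, so z = z₀ + w.
Then 8 − z = 8 − (z₀ + w) = (8 − z₀) − w = 13 − w.
f(z) = 1/(13 − w) = (1/(13)) · 1/(1 − w/(13)) = Σ_{n≥0} w^n / (13)^(n+1).
So c_n = 1/(13)^(n+1):
  c_0 = 1/(13)^1 = 1/13.
  c_1 = 1/(13)^2 = 1/169.
The series is valid for |w/d| < 1, i.e. |z − z₀| < |d|.
Radius of convergence: R = |8 − z₀| = |13| = 13 (distance from z₀ to the singularity z = 8).

c_0 = 1/13, c_1 = 1/169; R = 13.


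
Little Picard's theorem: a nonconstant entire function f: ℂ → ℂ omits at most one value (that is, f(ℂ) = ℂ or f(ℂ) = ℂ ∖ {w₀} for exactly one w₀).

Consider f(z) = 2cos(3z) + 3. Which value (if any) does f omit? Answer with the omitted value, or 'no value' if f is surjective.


Little Picard bounds the complement of f(ℂ) to at most one point.
cos is entire and surjective onto ℂ: for every w ∈ ℂ, cos(ζ) = w has a solution ζ ∈ ℂ (e.g., via the complex inverse arccos). With ζ = 3z this gives z = ζ/(3). Then 2·cos(3z) takes every value in 2·ℂ = ℂ, and adding 3 is a bijection of ℂ. So f is surjective and omits no value. (Note: only on the real line is cos bounded by [−1, 1].)

Omitted value: no value.


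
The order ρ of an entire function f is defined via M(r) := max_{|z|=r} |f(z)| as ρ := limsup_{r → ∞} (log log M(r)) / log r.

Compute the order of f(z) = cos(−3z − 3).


cos(w) is a linear combination of e^{iw} and e^{−iw} (or e^w, e^{−w} in the hyperbolic case), so |cos(w)| ≤ e^{|w|}. With w = −3z − 3, |w| ≤ 3|z| + 3 = 3r + 3 on |z| = r, giving M(r) ≤ e^{3r + 3}, so ρ ≤ 1. On a suitable ray (z = it for sin/cos; z = t for sinh/cosh, t real → ∞), |cos(−3z − 3)| grows like e^{3|t|}/2, so ρ ≥ 1. Hence ρ = 1.
Therefore ρ = 1.

Order ρ = 1.


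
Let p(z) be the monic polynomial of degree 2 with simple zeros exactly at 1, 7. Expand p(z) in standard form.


The polynomial is p(z) = ∏_{α ∈ S} (z − α), where S = {1, 7}.
Expanding the product yields: p(z) = z^2 -8·z + 7.
The resulting polynomial has degree 2 and real coefficients as required.

p(z) = z^2 -8·z + 7.


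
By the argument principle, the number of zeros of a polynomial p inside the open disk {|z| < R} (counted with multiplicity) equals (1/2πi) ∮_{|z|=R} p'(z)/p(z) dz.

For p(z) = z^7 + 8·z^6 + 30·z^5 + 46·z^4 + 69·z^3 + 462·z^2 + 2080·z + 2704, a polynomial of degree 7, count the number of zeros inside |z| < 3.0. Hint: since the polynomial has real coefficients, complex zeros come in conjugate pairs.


The zeros of p are: (2 + 2i), (2 - 2i), (-2 + 3i), (-2 - 3i), -2, (-3 + 2i), (-3 - 2i).
Their magnitudes are: 2.828, 2.828, 3.606, 3.606, 2, 3.606, 3.606.
Zeros with |z| < R = 3.0: (2 + 2i), (2 - 2i), -2.
Count = 3.
By the argument principle, (1/2πi) ∮_{|z|=R} p'(z)/p(z) dz equals exactly this count.

Number of zeros inside |z| < 3.0: 3.


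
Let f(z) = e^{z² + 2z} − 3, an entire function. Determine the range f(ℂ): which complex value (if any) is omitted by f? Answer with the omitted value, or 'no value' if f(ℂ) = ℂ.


Little Picard bounds the complement of f(ℂ) to at most one point.
The exponent g(z) = z² + 2z is a nonconstant polynomial, hence surjective onto ℂ. So e^{g(z)} takes every value in {e^w : w ∈ ℂ} = ℂ ∖ {0}. Adding -3 shifts the range to ℂ ∖ {-3}. f omits exactly -3.

Omitted value: -3.


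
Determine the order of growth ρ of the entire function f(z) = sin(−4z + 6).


sin(w) is a linear combination of e^{iw} and e^{−iw} (or e^w, e^{−w} in the hyperbolic case), so |sin(w)| ≤ e^{|w|}. With w = −4z + 6, |w| ≤ 4|z| + 6 = 4r + 6 on |z| = r, giving M(r) ≤ e^{4r + 6}, so ρ ≤ 1. On a suitable ray (z = it for sin/cos; z = t for sinh/cosh, t real → ∞), |sin(−4z + 6)| grows like e^{4|t|}/2, so ρ ≥ 1. Hence ρ = 1.
Therefore ρ = 1.

Order ρ = 1.


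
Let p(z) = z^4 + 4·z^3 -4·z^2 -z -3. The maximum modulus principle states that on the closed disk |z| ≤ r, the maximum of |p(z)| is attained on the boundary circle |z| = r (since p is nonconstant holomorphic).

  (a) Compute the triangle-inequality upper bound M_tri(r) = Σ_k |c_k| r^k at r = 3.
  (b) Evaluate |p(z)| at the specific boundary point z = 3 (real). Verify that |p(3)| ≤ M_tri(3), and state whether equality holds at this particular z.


Coefficients: c_0 = -3, c_1 = -1, c_2 = -4, c_3 = 4, c_4 = 1. Radius r = 3.
Part (a). Triangle bound: M_tri(r) = Σ_k |c_k| r^k
  = |-3|·3^0 + |-1|·3^1 + |-4|·3^2 + |4|·3^3 + |1|·3^4
  = 3 + 3 + 36 + 108 + 81 = 231.
This bounds M(r) := max_{|z|=r} |p(z)| from above; equality holds iff all terms c_k z^k can be made to align in phase at a single z on |z|=r.
Part (b). At z = 3 (real, on the circle |z| = r):
  p(3) = (-3)·3^0 + (-1)·3^1 + (-4)·3^2 + (4)·3^3 + (1)·3^4 = 147.
  |p(3)| = 147.
Check: |p(3)| = 147 ≤ 231 = M_tri(3). ✓ Equality does not hold at z = 3 (the coefficients have mixed signs, so the terms do not all align in phase there).

M_tri(3) = 231; |p(3)| = 147; equality at z=3: no.


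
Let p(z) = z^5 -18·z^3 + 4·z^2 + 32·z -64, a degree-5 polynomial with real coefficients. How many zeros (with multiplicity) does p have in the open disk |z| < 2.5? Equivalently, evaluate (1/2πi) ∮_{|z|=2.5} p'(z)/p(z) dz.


The zeros of p are: (1 + 1i), (1 - 1i), 4, -2, -4.
Their magnitudes are: 1.414, 1.414, 4, 2, 4.
Zeros with |z| < R = 2.5: (1 + 1i), (1 - 1i), -2.
Count = 3.
By the argument principle, (1/2πi) ∮_{|z|=R} p'(z)/p(z) dz equals exactly this count.

Number of zeros inside |z| < 2.5: 3.


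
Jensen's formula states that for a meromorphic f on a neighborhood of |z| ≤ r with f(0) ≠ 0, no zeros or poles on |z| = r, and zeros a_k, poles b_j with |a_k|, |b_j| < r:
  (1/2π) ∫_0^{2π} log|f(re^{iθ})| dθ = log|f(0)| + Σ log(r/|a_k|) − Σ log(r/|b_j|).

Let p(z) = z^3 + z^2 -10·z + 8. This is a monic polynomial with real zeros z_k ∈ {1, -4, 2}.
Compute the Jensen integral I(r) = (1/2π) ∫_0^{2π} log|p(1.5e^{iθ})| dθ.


Zeros: -4, 1, 2; r = 1.5.
Inside |z| < r: 1. Outside (|z| ≥ r): -4, 2.
p(0) = 8, so log|p(0)| = log(8) = 2.0794.
Apply Jensen: I(r) = log|p(0)| + Σ_k log(r/|z_k|), summed over zeros inside |z| < r.
  log(r/|z_k|) for z_k = 1: log(1.5/1) = 0.4055
  Outside zeros (-4, 2) contribute nothing to the Jensen sum.
Sum over inside zeros: 0.4055.
I(r) = log|p(0)| + (inside sum) = 2.0794 + 0.4055 = 2.4849.
Note: since some zeros are outside |z| ≤ r, the simplified n·log(r) form does NOT apply — only the inside zeros contribute.

I(r) ≈ 2.4849.


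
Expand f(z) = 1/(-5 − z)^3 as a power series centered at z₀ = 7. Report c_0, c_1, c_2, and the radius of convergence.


Let w = z − z₀, so z = z₀ + w.
Then -5 − z = -5 − (z₀ + w) = (-5 − z₀) − w = -12 − w.
f(z) = 1/(-12 − w)^3 = (1/(-12)^3) · (1 − w/(-12))^{−3}.
By the binomial series (1−u)^{−3} = Σ_{n≥0} C(n+2, 2) u^n for |u|<1, with u = w/(-12):
  c_n = C(n+2, 2) / (-12)^(n+3).
  c_0 = 1/(-12)^3 = -1/1728.
  c_1 = 3/(-12)^4 = 1/6912.
  c_2 = 6/(-12)^5 = -1/41472.
The series is valid for |w/d| < 1, i.e. |z − z₀| < |d|.
Radius of convergence: R = |-5 − z₀| = |-12| = 12 (distance from z₀ to the singularity z = -5).

c_0 = -1/1728, c_1 = 1/6912, c_2 = -1/41472; R = 12.


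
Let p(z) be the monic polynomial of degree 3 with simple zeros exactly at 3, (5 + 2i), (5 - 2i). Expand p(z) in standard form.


The polynomial is p(z) = ∏_{α ∈ S} (z − α), where S = {3, (5 + 2i), (5 - 2i)}.
Expanding the product yields: p(z) = z^3 -13·z^2 + 59·z -87.
Note conjugate pairs combine to real quadratics: (z − (5+2i))(z − (5−2i)) = z² − 10z + 29.
The resulting polynomial has degree 3 and real coefficients as required.

p(z) = z^3 -13·z^2 + 59·z -87.


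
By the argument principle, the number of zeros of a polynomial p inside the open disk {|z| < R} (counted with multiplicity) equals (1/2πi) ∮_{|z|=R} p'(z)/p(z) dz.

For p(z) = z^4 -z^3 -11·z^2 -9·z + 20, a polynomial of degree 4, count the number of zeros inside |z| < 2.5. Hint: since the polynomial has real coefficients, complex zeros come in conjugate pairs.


The zeros of p are: 4, (-2 + 1i), (-2 - 1i), 1.
Their magnitudes are: 4, 2.236, 2.236, 1.
Zeros with |z| < R = 2.5: (-2 + 1i), (-2 - 1i), 1.
Count = 3.
By the argument principle, (1/2πi) ∮_{|z|=R} p'(z)/p(z) dz equals exactly this count.

Number of zeros inside |z| < 2.5: 3.


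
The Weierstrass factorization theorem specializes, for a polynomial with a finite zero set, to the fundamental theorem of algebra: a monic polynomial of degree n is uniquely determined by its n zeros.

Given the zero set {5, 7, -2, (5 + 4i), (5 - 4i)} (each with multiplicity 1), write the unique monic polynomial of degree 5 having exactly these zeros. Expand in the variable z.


The polynomial is p(z) = ∏_{α ∈ S} (z − α), where S = {5, 7, -2, (5 + 4i), (5 - 4i)}.
Expanding the product yields: p(z) = z^5 -20·z^4 + 152·z^3 -450·z^2 -249·z + 2870.
Note conjugate pairs combine to real quadratics: (z − (5+4i))(z − (5−4i)) = z² − 10z + 41.
The resulting polynomial has degree 5 and real coefficients as required.

p(z) = z^5 -20·z^4 + 152·z^3 -450·z^2 -249·z + 2870.


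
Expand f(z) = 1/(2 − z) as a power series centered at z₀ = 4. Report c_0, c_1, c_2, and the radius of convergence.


Let w = z − z₀, so z = z₀ + w.
Then 2 − z = 2 − (z₀ + w) = (2 − z₀) − w = -2 − w.
f(z) = 1/(-2 − w) = (1/(-2)) · 1/(1 − w/(-2)) = Σ_{n≥0} w^n / (-2)^(n+1).
So c_n = 1/(-2)^(n+1):
  c_0 = 1/(-2)^1 = -1/2.
  c_1 = 1/(-2)^2 = 1/4.
  c_2 = 1/(-2)^3 = -1/8.
The series is valid for |w/d| < 1, i.e. |z − z₀| < |d|.
Radius of convergence: R = |2 − z₀| = |-2| = 2 (distance from z₀ to the singularity z = 2).

c_0 = -1/2, c_1 = 1/4, c_2 = -1/8; R = 2.


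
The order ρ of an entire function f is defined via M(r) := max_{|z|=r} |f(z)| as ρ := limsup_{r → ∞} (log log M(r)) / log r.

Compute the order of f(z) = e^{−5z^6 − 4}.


|e^{−5z^6 − 4}| = e^{Re(-5·z^6) + -4} ≤ e^{5|z|^6 + -4} = e^{5r^6 + -4} on |z| = r, so ρ ≤ 6. Choosing z on |z|=r so that -5·z^6 is real positive (always possible by picking arg z appropriately) gives |f(z)| = e^{5r^6 + -4}, matching the bound. The additive constant -4 does not affect log log M(r) ~ 6·log r. Hence ρ = 6.
Therefore ρ = 6.

Order ρ = 6.


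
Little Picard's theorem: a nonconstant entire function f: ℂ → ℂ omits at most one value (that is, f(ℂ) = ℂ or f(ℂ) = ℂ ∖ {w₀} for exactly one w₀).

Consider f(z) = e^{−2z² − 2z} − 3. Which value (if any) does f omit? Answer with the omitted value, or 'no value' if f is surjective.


Little Picard bounds the complement of f(ℂ) to at most one point.
The exponent g(z) = −2z² − 2z is a nonconstant polynomial, hence surjective onto ℂ. So e^{g(z)} takes every value in {e^w : w ∈ ℂ} = ℂ ∖ {0}. Adding -3 shifts the range to ℂ ∖ {-3}. f omits exactly -3.

Omitted value: -3.


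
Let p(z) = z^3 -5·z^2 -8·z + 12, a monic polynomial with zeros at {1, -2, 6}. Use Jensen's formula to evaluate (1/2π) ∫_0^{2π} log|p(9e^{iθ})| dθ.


Zeros: -2, 1, 6; r = 9.
Inside |z| < r: -2, 1, 6. Outside (|z| ≥ r): ∅.
p(0) = 12, so log|p(0)| = log(12) = 2.4849.
Apply Jensen: I(r) = log|p(0)| + Σ_k log(r/|z_k|), summed over zeros inside |z| < r.
  log(r/|z_k|) for z_k = 1: log(9/1) = 2.1972
  log(r/|z_k|) for z_k = -2: log(9/2) = 1.5041
  log(r/|z_k|) for z_k = 6: log(9/6) = 0.4055
Sum over inside zeros: 4.1068.
I(r) = log|p(0)| + (inside sum) = 2.4849 + 4.1068 = 6.5917.
Closed form (all zeros inside, monic): I(r) = n·log(r) = 3·log(9) = 6.5917. ✓

I(r) ≈ 6.5917.


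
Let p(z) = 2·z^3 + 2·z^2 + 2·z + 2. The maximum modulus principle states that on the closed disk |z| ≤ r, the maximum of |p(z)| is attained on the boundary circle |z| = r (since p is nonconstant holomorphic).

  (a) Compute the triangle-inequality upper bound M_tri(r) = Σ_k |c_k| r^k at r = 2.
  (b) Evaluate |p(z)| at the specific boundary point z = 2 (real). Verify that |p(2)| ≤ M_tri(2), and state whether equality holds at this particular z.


Coefficients: c_0 = 2, c_1 = 2, c_2 = 2, c_3 = 2. Radius r = 2.
Part (a). Triangle bound: M_tri(r) = Σ_k |c_k| r^k
  = |2|·2^0 + |2|·2^1 + |2|·2^2 + |2|·2^3
  = 2 + 4 + 8 + 16 = 30.
This bounds M(r) := max_{|z|=r} |p(z)| from above; equality holds iff all terms c_k z^k can be made to align in phase at a single z on |z|=r.
Part (b). At z = 2 (real, on the circle |z| = r):
  p(2) = (2)·2^0 + (2)·2^1 + (2)·2^2 + (2)·2^3 = 30.
  |p(2)| = 30.
Since all nonzero coefficients share the same sign, |p(2)| = 30 = M_tri(2); the triangle bound is attained at z = 2, so in fact M(r) = 30.

M_tri(2) = 30; |p(2)| = 30; equality at z=2: yes.


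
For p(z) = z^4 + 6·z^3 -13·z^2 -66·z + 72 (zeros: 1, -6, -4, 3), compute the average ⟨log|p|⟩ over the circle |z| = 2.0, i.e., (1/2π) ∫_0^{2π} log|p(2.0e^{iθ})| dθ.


Zeros: -6, -4, 1, 3; r = 2.0.
Inside |z| < r: 1. Outside (|z| ≥ r): -6, -4, 3.
p(0) = 72, so log|p(0)| = log(72) = 4.2767.
Apply Jensen: I(r) = log|p(0)| + Σ_k log(r/|z_k|), summed over zeros inside |z| < r.
  log(r/|z_k|) for z_k = 1: log(2.0/1) = 0.6931
  Outside zeros (-6, -4, 3) contribute nothing to the Jensen sum.
Sum over inside zeros: 0.6931.
I(r) = log|p(0)| + (inside sum) = 4.2767 + 0.6931 = 4.9698.
Note: since some zeros are outside |z| ≤ r, the simplified n·log(r) form does NOT apply — only the inside zeros contribute.

I(r) ≈ 4.9698.


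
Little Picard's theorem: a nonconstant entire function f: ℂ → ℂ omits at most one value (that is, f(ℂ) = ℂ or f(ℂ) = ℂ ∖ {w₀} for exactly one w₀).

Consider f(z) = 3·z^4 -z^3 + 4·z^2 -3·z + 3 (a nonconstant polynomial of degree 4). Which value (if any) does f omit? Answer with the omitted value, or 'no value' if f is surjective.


Little Picard bounds the complement of f(ℂ) to at most one point.
For every w ∈ ℂ, the equation p(z) − w = 0 is a nonconstant polynomial in z and hence has at least one root by the fundamental theorem of algebra. So p is surjective onto ℂ, omitting no value.

Omitted value: no value.


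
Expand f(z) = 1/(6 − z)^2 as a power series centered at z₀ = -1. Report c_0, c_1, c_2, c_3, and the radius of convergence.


Let w = z − z₀, so z = z₀ + w.
Then 6 − z = 6 − (z₀ + w) = (6 − z₀) − w = 7 − w.
f(z) = 1/(7 − w)^2 = (1/(7)^2) · (1 − w/(7))^{−2}.
By the binomial series (1−u)^{−2} = Σ_{n≥0} C(n+1, 1) u^n for |u|<1, with u = w/(7):
  c_n = C(n+1, 1) / (7)^(n+2).
  c_0 = 1/(7)^2 = 1/49.
  c_1 = 2/(7)^3 = 2/343.
  c_2 = 3/(7)^4 = 3/2401.
  c_3 = 4/(7)^5 = 4/16807.
The series is valid for |w/d| < 1, i.e. |z − z₀| < |d|.
Radius of convergence: R = |6 − z₀| = |7| = 7 (distance from z₀ to the singularity z = 6).

c_0 = 1/49, c_1 = 2/343, c_2 = 3/2401, c_3 = 4/16807; R = 7.


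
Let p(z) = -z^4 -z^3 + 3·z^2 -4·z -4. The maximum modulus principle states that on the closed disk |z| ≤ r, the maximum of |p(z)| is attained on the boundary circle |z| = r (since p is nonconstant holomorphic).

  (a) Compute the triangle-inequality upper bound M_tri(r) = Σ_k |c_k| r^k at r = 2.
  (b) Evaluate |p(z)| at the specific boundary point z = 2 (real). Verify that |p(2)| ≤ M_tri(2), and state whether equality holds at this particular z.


Coefficients: c_0 = -4, c_1 = -4, c_2 = 3, c_3 = -1, c_4 = -1. Radius r = 2.
Part (a). Triangle bound: M_tri(r) = Σ_k |c_k| r^k
  = |-4|·2^0 + |-4|·2^1 + |3|·2^2 + |-1|·2^3 + |-1|·2^4
  = 4 + 8 + 12 + 8 + 16 = 48.
This bounds M(r) := max_{|z|=r} |p(z)| from above; equality holds iff all terms c_k z^k can be made to align in phase at a single z on |z|=r.
Part (b). At z = 2 (real, on the circle |z| = r):
  p(2) = (-4)·2^0 + (-4)·2^1 + (3)·2^2 + (-1)·2^3 + (-1)·2^4 = -24.
  |p(2)| = 24.
Check: |p(2)| = 24 ≤ 48 = M_tri(2). ✓ Equality does not hold at z = 2 (the coefficients have mixed signs, so the terms do not all align in phase there).

M_tri(2) = 48; |p(2)| = 24; equality at z=2: no.


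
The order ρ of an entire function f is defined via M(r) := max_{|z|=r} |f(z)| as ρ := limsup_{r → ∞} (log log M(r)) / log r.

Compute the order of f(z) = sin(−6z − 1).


sin(w) is a linear combination of e^{iw} and e^{−iw} (or e^w, e^{−w} in the hyperbolic case), so |sin(w)| ≤ e^{|w|}. With w = −6z − 1, |w| ≤ 6|z| + 1 = 6r + 1 on |z| = r, giving M(r) ≤ e^{6r + 1}, so ρ ≤ 1. On a suitable ray (z = it for sin/cos; z = t for sinh/cosh, t real → ∞), |sin(−6z − 1)| grows like e^{6|t|}/2, so ρ ≥ 1. Hence ρ = 1.
Therefore ρ = 1.

Order ρ = 1.


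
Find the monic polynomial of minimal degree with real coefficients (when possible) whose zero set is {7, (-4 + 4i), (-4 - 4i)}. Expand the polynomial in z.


The polynomial is p(z) = ∏_{α ∈ S} (z − α), where S = {7, (-4 + 4i), (-4 - 4i)}.
Expanding the product yields: p(z) = z^3 + z^2 -24·z -224.
Note conjugate pairs combine to real quadratics: (z − (-4+4i))(z − (-4−4i)) = z² + 8z + 32.
The resulting polynomial has degree 3 and real coefficients as required.

p(z) = z^3 + z^2 -24·z -224.


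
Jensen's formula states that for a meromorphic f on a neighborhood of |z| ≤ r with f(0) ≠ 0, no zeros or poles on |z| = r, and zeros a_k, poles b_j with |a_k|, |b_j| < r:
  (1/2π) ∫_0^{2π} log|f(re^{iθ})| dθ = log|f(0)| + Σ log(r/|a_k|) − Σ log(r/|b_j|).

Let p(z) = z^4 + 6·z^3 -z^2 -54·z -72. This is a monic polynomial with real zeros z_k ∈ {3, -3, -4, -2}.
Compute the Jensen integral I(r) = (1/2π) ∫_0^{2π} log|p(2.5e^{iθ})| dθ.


Zeros: -4, -3, -2, 3; r = 2.5.
Inside |z| < r: -2. Outside (|z| ≥ r): -4, -3, 3.
p(0) = -72, so log|p(0)| = log(72) = 4.2767.
Apply Jensen: I(r) = log|p(0)| + Σ_k log(r/|z_k|), summed over zeros inside |z| < r.
  log(r/|z_k|) for z_k = -2: log(2.5/2) = 0.2231
  Outside zeros (-4, -3, 3) contribute nothing to the Jensen sum.
Sum over inside zeros: 0.2231.
I(r) = log|p(0)| + (inside sum) = 4.2767 + 0.2231 = 4.4998.
Note: since some zeros are outside |z| ≤ r, the simplified n·log(r) form does NOT apply — only the inside zeros contribute.

I(r) ≈ 4.4998.


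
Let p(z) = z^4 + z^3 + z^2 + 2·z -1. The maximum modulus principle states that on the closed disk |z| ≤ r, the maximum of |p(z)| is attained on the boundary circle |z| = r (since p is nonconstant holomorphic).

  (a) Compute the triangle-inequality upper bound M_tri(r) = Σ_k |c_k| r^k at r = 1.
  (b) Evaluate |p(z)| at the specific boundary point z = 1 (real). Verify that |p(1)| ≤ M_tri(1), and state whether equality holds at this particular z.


Coefficients: c_0 = -1, c_1 = 2, c_2 = 1, c_3 = 1, c_4 = 1. Radius r = 1.
Part (a). Triangle bound: M_tri(r) = Σ_k |c_k| r^k
  = |-1|·1^0 + |2|·1^1 + |1|·1^2 + |1|·1^3 + |1|·1^4
  = 1 + 2 + 1 + 1 + 1 = 6.
This bounds M(r) := max_{|z|=r} |p(z)| from above; equality holds iff all terms c_k z^k can be made to align in phase at a single z on |z|=r.
Part (b). At z = 1 (real, on the circle |z| = r):
  p(1) = (-1)·1^0 + (2)·1^1 + (1)·1^2 + (1)·1^3 + (1)·1^4 = 4.
  |p(1)| = 4.
Check: |p(1)| = 4 ≤ 6 = M_tri(1). ✓ Equality does not hold at z = 1 (the coefficients have mixed signs, so the terms do not all align in phase there).

M_tri(1) = 6; |p(1)| = 4; equality at z=1: no.


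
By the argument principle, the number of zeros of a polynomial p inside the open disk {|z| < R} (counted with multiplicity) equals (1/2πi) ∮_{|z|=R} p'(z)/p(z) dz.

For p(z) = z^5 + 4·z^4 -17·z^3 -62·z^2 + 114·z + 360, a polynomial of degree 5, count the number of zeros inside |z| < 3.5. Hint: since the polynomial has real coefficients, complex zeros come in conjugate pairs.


The zeros of p are: -3, (3 + 1i), (3 - 1i), -4, -3.
Their magnitudes are: 3, 3.162, 3.162, 4, 3.
Zeros with |z| < R = 3.5: -3, (3 + 1i), (3 - 1i), -3.
Count = 4.
By the argument principle, (1/2πi) ∮_{|z|=R} p'(z)/p(z) dz equals exactly this count.

Number of zeros inside |z| < 3.5: 4.


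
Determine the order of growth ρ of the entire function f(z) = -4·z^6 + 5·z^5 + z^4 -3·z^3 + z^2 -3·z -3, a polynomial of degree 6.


|f(z)| ≤ Σ|c_k|·r^k = O(r^6) as r → ∞. Polynomial growth is O(e^{r^ε}) for every ε > 0 (since r^6/e^{r^ε} → 0), so ρ ≤ ε for all ε > 0, i.e. ρ = 0. Every nonconstant polynomial has order 0.
Therefore ρ = 0.

Order ρ = 0.


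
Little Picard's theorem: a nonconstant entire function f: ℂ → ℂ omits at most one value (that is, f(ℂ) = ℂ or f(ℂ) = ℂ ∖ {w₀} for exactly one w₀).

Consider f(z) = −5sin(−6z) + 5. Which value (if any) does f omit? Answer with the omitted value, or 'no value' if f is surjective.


Little Picard bounds the complement of f(ℂ) to at most one point.
sin is entire and surjective onto ℂ: for every w ∈ ℂ, sin(ζ) = w has a solution ζ ∈ ℂ (e.g., via the complex inverse arcsin). With ζ = −6z this gives z = ζ/(-6). Then -5·sin(−6z) takes every value in -5·ℂ = ℂ, and adding 5 is a bijection of ℂ. So f is surjective and omits no value. (Note: only on the real line is sin bounded by [−1, 1].)

Omitted value: no value.


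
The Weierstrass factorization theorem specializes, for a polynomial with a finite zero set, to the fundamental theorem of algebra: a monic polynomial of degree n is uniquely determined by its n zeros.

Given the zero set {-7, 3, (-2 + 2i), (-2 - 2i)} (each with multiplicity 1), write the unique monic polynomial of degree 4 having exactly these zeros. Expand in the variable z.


The polynomial is p(z) = ∏_{α ∈ S} (z − α), where S = {-7, 3, (-2 + 2i), (-2 - 2i)}.
Expanding the product yields: p(z) = z^4 + 8·z^3 + 3·z^2 -52·z -168.
Note conjugate pairs combine to real quadratics: (z − (-2+2i))(z − (-2−2i)) = z² + 4z + 8.
The resulting polynomial has degree 4 and real coefficients as required.

p(z) = z^4 + 8·z^3 + 3·z^2 -52·z -168.


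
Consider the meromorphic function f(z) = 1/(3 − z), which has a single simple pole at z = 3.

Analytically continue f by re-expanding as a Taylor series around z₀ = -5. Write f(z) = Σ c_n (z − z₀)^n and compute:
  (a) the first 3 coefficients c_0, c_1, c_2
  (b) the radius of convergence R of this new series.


Let w = z − z₀, so z = z₀ + w.
Then 3 − z = 3 − (z₀ + w) = (3 − z₀) − w = 8 − w.
f(z) = 1/(8 − w) = (1/(8)) · 1/(1 − w/(8)) = Σ_{n≥0} w^n / (8)^(n+1).
So c_n = 1/(8)^(n+1):
  c_0 = 1/(8)^1 = 1/8.
  c_1 = 1/(8)^2 = 1/64.
  c_2 = 1/(8)^3 = 1/512.
The series is valid for |w/d| < 1, i.e. |z − z₀| < |d|.
Radius of convergence: R = |3 − z₀| = |8| = 8 (distance from z₀ to the singularity z = 3).

c_0 = 1/8, c_1 = 1/64, c_2 = 1/512; R = 8.


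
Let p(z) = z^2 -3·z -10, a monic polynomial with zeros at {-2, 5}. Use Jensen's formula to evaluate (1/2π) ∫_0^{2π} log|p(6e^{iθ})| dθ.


Zeros: -2, 5; r = 6.
Inside |z| < r: -2, 5. Outside (|z| ≥ r): ∅.
p(0) = -10, so log|p(0)| = log(10) = 2.3026.
Apply Jensen: I(r) = log|p(0)| + Σ_k log(r/|z_k|), summed over zeros inside |z| < r.
  log(r/|z_k|) for z_k = -2: log(6/2) = 1.0986
  log(r/|z_k|) for z_k = 5: log(6/5) = 0.1823
Sum over inside zeros: 1.2809.
I(r) = log|p(0)| + (inside sum) = 2.3026 + 1.2809 = 3.5835.
Closed form (all zeros inside, monic): I(r) = n·log(r) = 2·log(6) = 3.5835. ✓

I(r) ≈ 3.5835.


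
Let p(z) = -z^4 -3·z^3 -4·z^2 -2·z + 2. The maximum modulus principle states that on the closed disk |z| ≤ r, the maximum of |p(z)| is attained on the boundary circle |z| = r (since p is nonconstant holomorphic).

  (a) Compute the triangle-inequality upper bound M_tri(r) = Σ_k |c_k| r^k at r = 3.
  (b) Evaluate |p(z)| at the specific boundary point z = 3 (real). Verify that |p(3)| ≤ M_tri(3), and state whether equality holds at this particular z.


Coefficients: c_0 = 2, c_1 = -2, c_2 = -4, c_3 = -3, c_4 = -1. Radius r = 3.
Part (a). Triangle bound: M_tri(r) = Σ_k |c_k| r^k
  = |2|·3^0 + |-2|·3^1 + |-4|·3^2 + |-3|·3^3 + |-1|·3^4
  = 2 + 6 + 36 + 81 + 81 = 206.
This bounds M(r) := max_{|z|=r} |p(z)| from above; equality holds iff all terms c_k z^k can be made to align in phase at a single z on |z|=r.
Part (b). At z = 3 (real, on the circle |z| = r):
  p(3) = (2)·3^0 + (-2)·3^1 + (-4)·3^2 + (-3)·3^3 + (-1)·3^4 = -202.
  |p(3)| = 202.
Check: |p(3)| = 202 ≤ 206 = M_tri(3). ✓ Equality does not hold at z = 3 (the coefficients have mixed signs, so the terms do not all align in phase there).

M_tri(3) = 206; |p(3)| = 202; equality at z=3: no.


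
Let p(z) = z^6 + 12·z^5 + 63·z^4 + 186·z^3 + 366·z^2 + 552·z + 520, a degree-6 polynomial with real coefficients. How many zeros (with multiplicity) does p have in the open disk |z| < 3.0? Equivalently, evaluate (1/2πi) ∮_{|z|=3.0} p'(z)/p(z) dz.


The zeros of p are: (0 + 2i), (0 - 2i), (-3 + 2i), (-3 - 2i), (-3 + 1i), (-3 - 1i).
Their magnitudes are: 2, 2, 3.606, 3.606, 3.162, 3.162.
Zeros with |z| < R = 3.0: (0 + 2i), (0 - 2i).
Count = 2.
By the argument principle, (1/2πi) ∮_{|z|=R} p'(z)/p(z) dz equals exactly this count.

Number of zeros inside |z| < 3.0: 2.


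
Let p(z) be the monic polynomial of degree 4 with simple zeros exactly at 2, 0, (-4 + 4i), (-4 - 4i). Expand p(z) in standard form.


The polynomial is p(z) = ∏_{α ∈ S} (z − α), where S = {2, 0, (-4 + 4i), (-4 - 4i)}.
Expanding the product yields: p(z) = z^4 + 6·z^3 + 16·z^2 -64·z.
Note conjugate pairs combine to real quadratics: (z − (-4+4i))(z − (-4−4i)) = z² + 8z + 32.
The resulting polynomial has degree 4 and real coefficients as required.

p(z) = z^4 + 6·z^3 + 16·z^2 -64·z.


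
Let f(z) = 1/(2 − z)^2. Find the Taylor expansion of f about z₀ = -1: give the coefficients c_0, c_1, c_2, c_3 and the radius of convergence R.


Let w = z − z₀, so z = z₀ + w.
Then 2 − z = 2 − (z₀ + w) = (2 − z₀) − w = 3 − w.
f(z) = 1/(3 − w)^2 = (1/(3)^2) · (1 − w/(3))^{−2}.
By the binomial series (1−u)^{−2} = Σ_{n≥0} C(n+1, 1) u^n for |u|<1, with u = w/(3):
  c_n = C(n+1, 1) / (3)^(n+2).
  c_0 = 1/(3)^2 = 1/9.
  c_1 = 2/(3)^3 = 2/27.
  c_2 = 3/(3)^4 = 1/27.
  c_3 = 4/(3)^5 = 4/243.
The series is valid for |w/d| < 1, i.e. |z − z₀| < |d|.
Radius of convergence: R = |2 − z₀| = |3| = 3 (distance from z₀ to the singularity z = 2).

c_0 = 1/9, c_1 = 2/27, c_2 = 1/27, c_3 = 4/243; R = 3.


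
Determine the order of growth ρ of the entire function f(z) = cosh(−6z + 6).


cosh(w) is a linear combination of e^{iw} and e^{−iw} (or e^w, e^{−w} in the hyperbolic case), so |cosh(w)| ≤ e^{|w|}. With w = −6z + 6, |w| ≤ 6|z| + 6 = 6r + 6 on |z| = r, giving M(r) ≤ e^{6r + 6}, so ρ ≤ 1. On a suitable ray (z = it for sin/cos; z = t for sinh/cosh, t real → ∞), |cosh(−6z + 6)| grows like e^{6|t|}/2, so ρ ≥ 1. Hence ρ = 1.
Therefore ρ = 1.

Order ρ = 1.


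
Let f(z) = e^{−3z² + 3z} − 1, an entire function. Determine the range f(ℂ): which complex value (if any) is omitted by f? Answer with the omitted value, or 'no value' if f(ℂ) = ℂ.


Little Picard bounds the complement of f(ℂ) to at most one point.
The exponent g(z) = −3z² + 3z is a nonconstant polynomial, hence surjective onto ℂ. So e^{g(z)} takes every value in {e^w : w ∈ ℂ} = ℂ ∖ {0}. Adding -1 shifts the range to ℂ ∖ {-1}. f omits exactly -1.

Omitted value: -1.


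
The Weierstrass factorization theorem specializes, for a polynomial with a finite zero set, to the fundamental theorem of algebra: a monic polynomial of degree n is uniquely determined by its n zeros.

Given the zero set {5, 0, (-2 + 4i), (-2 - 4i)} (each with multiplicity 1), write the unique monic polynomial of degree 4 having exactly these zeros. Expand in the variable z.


The polynomial is p(z) = ∏_{α ∈ S} (z − α), where S = {5, 0, (-2 + 4i), (-2 - 4i)}.
Expanding the product yields: p(z) = z^4 -z^3 -100·z.
Note conjugate pairs combine to real quadratics: (z − (-2+4i))(z − (-2−4i)) = z² + 4z + 20.
The resulting polynomial has degree 4 and real coefficients as required.

p(z) = z^4 -z^3 -100·z.
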